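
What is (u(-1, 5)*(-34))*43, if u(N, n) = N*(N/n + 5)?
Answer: 35088/5 ≈ 7017.6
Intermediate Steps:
u(N, n) = N*(5 + N/n)
(u(-1, 5)*(-34))*43 = (-1*(-1 + 5*5)/5*(-34))*43 = (-1*1/5*(-1 + 25)*(-34))*43 = (-1*1/5*24*(-34))*43 = -24/5*(-34)*43 = (816/5)*43 = 35088/5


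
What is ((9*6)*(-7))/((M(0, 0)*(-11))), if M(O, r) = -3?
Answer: -126/11 ≈ -11.455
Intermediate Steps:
((9*6)*(-7))/((M(0, 0)*(-11))) = ((9*6)*(-7))/((-3*(-11))) = (54*(-7))/33 = -378*1/33 = -126/11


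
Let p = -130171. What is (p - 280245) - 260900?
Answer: -671316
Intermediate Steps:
(p - 280245) - 260900 = (-130171 - 280245) - 260900 = -410416 - 260900 = -671316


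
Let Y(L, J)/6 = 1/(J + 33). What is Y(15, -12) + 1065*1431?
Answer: 10668107/7 ≈ 1.5240e+6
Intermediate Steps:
Y(L, J) = 6/(33 + J) (Y(L, J) = 6/(J + 33) = 6/(33 + J))
Y(15, -12) + 1065*1431 = 6/(33 - 12) + 1065*1431 = 6/21 + 1524015 = 6*(1/21) + 1524015 = 2/7 + 1524015 = 10668107/7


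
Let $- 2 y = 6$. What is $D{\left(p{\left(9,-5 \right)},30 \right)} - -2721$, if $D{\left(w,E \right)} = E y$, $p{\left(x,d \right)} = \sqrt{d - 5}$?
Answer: $2631$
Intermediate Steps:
$y = -3$ ($y = \left(- \frac{1}{2}\right) 6 = -3$)
$p{\left(x,d \right)} = \sqrt{-5 + d}$
$D{\left(w,E \right)} = - 3 E$ ($D{\left(w,E \right)} = E \left(-3\right) = - 3 E$)
$D{\left(p{\left(9,-5 \right)},30 \right)} - -2721 = \left(-3\right) 30 - -2721 = -90 + 2721 = 2631$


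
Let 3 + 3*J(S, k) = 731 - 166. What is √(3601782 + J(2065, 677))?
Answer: 2*√8104431/3 ≈ 1897.9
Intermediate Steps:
J(S, k) = 562/3 (J(S, k) = -1 + (731 - 166)/3 = -1 + (⅓)*565 = -1 + 565/3 = 562/3)
√(3601782 + J(2065, 677)) = √(3601782 + 562/3) = √(10805908/3) = 2*√8104431/3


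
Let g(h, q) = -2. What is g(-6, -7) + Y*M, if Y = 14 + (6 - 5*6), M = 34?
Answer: -342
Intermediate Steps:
Y = -10 (Y = 14 + (6 - 30) = 14 - 24 = -10)
g(-6, -7) + Y*M = -2 - 10*34 = -2 - 340 = -342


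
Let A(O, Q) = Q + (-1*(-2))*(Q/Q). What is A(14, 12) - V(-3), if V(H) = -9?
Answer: 23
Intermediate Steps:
A(O, Q) = 2 + Q (A(O, Q) = Q + 2*1 = Q + 2 = 2 + Q)
A(14, 12) - V(-3) = (2 + 12) - 1*(-9) = 14 + 9 = 23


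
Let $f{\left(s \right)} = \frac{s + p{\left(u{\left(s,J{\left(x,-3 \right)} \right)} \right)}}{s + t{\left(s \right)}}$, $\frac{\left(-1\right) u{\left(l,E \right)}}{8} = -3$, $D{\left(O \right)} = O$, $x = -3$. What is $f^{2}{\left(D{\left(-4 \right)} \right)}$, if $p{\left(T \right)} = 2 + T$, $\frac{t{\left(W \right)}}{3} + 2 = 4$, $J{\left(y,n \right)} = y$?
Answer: $121$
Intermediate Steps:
$t{\left(W \right)} = 6$ ($t{\left(W \right)} = -6 + 3 \cdot 4 = -6 + 12 = 6$)
$u{\left(l,E \right)} = 24$ ($u{\left(l,E \right)} = \left(-8\right) \left(-3\right) = 24$)
$f{\left(s \right)} = \frac{26 + s}{6 + s}$ ($f{\left(s \right)} = \frac{s + \left(2 + 24\right)}{s + 6} = \frac{s + 26}{6 + s} = \frac{26 + s}{6 + s}$)
$f^{2}{\left(D{\left(-4 \right)} \right)} = \left(\frac{26 - 4}{6 - 4}\right)^{2} = \left(\frac{1}{2} \cdot 22\right)^{2} = 11^{2} = 121$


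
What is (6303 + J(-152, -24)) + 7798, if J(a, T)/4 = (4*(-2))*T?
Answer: 14869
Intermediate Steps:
J(a, T) = -32*T (J(a, T) = 4*((4*(-2))*T) = 4*(-8*T) = -32*T)
(6303 + J(-152, -24)) + 7798 = (6303 - 32*(-24)) + 7798 = (6303 + 768) + 7798 = 7071 + 7798 = 14869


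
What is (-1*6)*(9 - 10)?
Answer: 6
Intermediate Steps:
(-1*6)*(9 - 10) = -6*(-1) = 6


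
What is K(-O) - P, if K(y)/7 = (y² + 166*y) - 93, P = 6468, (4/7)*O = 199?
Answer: 6994575/16 ≈ 4.3716e+5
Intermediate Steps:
O = 1393/4 (O = (7/4)*199 = 1393/4 ≈ 348.25)
K(y) = -651 + 7*y² + 1162*y (K(y) = 7*((y² + 166*y) - 93) = 7*(-93 + y² + 166*y) = -651 + 7*y² + 1162*y)
K(-O) - P = (-651 + 7*(-1*1393/4)² + 1162*(-1*1393/4)) - 1*6468 = (-651 + 7*(-1393/4)² + 1162*(-1393/4)) - 6468 = (-651 + 7*(1940449/16) - 809333/2) - 6468 = (-651 + 13583143/16 - 809333/2) - 6468 = 7098063/16 - 6468 = 6994575/16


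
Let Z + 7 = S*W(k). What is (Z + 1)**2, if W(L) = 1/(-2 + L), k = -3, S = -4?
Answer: 676/25 ≈ 27.040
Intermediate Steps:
Z = -31/5 (Z = -7 - 4/(-2 - 3) = -7 - 4/(-5) = -7 - 4*(-1/5) = -7 + 4/5 = -31/5 ≈ -6.2000)
(Z + 1)**2 = (-31/5 + 1)**2 = (-26/5)**2 = 676/25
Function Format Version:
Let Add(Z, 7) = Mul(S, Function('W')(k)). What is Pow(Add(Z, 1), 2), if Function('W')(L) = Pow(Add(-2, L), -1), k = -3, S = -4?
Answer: Rational(676, 25) ≈ 27.040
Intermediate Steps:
Z = Rational(-31, 5) (Z = Add(-7, Mul(-4, Pow(Add(-2, -3), -1))) = Add(-7, Mul(-4, Pow(-5, -1))) = Add(-7, Mul(-4, Rational(-1, 5))) = Add(-7, Rational(4, 5)) = Rational(-31, 5) ≈ -6.2000)
Pow(Add(Z, 1), 2) = Pow(Add(Rational(-31, 5), 1), 2) = Pow(Rational(-26, 5), 2) = Rational(676, 25)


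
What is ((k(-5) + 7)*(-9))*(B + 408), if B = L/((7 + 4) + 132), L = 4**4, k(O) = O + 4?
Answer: -3164400/143 ≈ -22129.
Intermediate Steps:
k(O) = 4 + O
L = 256
B = 256/143 (B = 256/((7 + 4) + 132) = 256/(11 + 132) = 256/143 ≈ 1.7902)
((k(-5) + 7)*(-9))*(B + 408) = (((4 - 5) + 7)*(-9))*(256/143 + 408) = ((-1 + 7)*(-9))*(58600/143) = (6*(-9))*(58600/143) = -54*58600/143 = -3164400/143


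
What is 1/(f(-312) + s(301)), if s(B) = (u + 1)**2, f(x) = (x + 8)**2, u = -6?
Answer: 1/92441 ≈ 1.0818e-5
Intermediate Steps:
f(x) = (8 + x)**2
s(B) = 25 (s(B) = (-6 + 1)**2 = (-5)**2 = 25)
1/(f(-312) + s(301)) = 1/((8 - 312)**2 + 25) = 1/((-304)**2 + 25) = 1/(92416 + 25) = 1/92441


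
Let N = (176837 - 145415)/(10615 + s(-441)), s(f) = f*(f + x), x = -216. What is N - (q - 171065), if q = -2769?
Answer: 26105710495/150176 ≈ 1.7383e+5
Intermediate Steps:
s(f) = f*(-216 + f) (s(f) = f*(f - 216) = f*(-216 + f))
N = 15711/150176 (N = (176837 - 145415)/(10615 - 441*(-216 - 441)) = 31422/(10615 - 441*(-657)) = 31422/(10615 + 289737) = 31422/300352 = 31422*(1/300352) = 15711/150176 ≈ 0.10462)
N - (q - 171065) = 15711/150176 - (-2769 - 171065) = 15711/150176 - 1*(-173834) = 15711/150176 + 173834 = 26105710495/150176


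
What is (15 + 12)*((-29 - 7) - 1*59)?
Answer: -2565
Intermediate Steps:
(15 + 12)*((-29 - 7) - 1*59) = 27*(-36 - 59) = 27*(-95) = -2565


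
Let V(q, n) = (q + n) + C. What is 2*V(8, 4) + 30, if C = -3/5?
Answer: 264/5 ≈ 52.800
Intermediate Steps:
C = -3/5 (C = -3*1/5 = -3/5 ≈ -0.60000)
V(q, n) = -3/5 + n + q (V(q, n) = (q + n) - 3/5 = (n + q) - 3/5 = -3/5 + n + q)
2*V(8, 4) + 30 = 2*(-3/5 + 4 + 8) + 30 = 2*(57/5) + 30 = 114/5 + 30 = 264/5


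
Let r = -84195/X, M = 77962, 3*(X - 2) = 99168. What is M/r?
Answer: -2577267796/84195 ≈ -30611.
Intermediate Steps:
X = 33058 (X = 2 + (⅓)*99168 = 2 + 33056 = 33058)
r = -84195/33058 ≈ -2.5469
M/r = 77962/(-84195/33058) = 77962*(-33058/84195) = -2577267796/84195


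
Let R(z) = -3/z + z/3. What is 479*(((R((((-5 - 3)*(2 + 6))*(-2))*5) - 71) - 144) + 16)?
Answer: 13177769/1920 ≈ 6863.4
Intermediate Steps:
R(z) = -3/z + z/3 (R(z) = -3/z + z*(⅓) = -3/z + z/3)
479*(((R((((-5 - 3)*(2 + 6))*(-2))*5) - 71) - 144) + 16) = 479*((((-3*(-1/(10*(-5 - 3)*(2 + 6))) + ((((-5 - 3)*(2 + 6))*(-2))*5)/3) - 71) - 144) + 16) = 479*((((-3/((-8*8*(-2))*5) + ((-8*8*(-2))*5)/3) - 71) - 144) + 16) = 479*((((-3/(-64*(-2)*5) + (-64*(-2)*5)/3) - 71) - 144) + 16) = 479*((((-3/(128*5) + (128*5)/3) - 71) - 144) + 16) = 479*((((-3/640 + (⅓)*640) - 71) - 144) + 16) = 479*((((-3*1/640 + 640/3) - 71) - 144) + 16) = 479*((((-3/640 + 640/3) - 71) - 144) + 16) = 479*(((409591/1920 - 71) - 144) + 16) = 479*((273271/1920 - 144) + 16) = 479*(-3209/1920 + 16) = 479*(27511/1920) = 13177769/1920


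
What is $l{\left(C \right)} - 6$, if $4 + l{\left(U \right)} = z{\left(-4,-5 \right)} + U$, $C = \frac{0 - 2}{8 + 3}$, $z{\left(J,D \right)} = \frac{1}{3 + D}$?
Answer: $- \frac{235}{22} \approx -10.682$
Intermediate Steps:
$C = - \frac{2}{11} \approx -0.18182$
$l{\left(U \right)} = - \frac{9}{2} + U$ ($l{\left(U \right)} = -4 + \left(\frac{1}{3 - 5} + U\right) = -4 + \left(\frac{1}{-2} + U\right) = -4 + \left(- \frac{1}{2} + U\right) = - \frac{9}{2} + U$)
$l{\left(C \right)} - 6 = \left(- \frac{9}{2} - \frac{2}{11}\right) - 6 = - \frac{103}{22} - 6 = - \frac{235}{22}$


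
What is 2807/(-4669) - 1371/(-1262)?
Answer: 408395/841754 ≈ 0.48517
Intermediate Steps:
2807/(-4669) - 1371/(-1262) = 2807*(-1/4669) - 1371*(-1/1262) = -401/667 + 1371/1262 = 408395/841754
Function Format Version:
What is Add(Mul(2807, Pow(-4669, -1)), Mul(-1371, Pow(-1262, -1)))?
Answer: Rational(408395, 841754) ≈ 0.48517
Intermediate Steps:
Add(Mul(2807, Pow(-4669, -1)), Mul(-1371, Pow(-1262, -1))) = Add(Mul(2807, Rational(-1, 4669)), Mul(-1371, Rational(-1, 1262))) = Add(Rational(-401, 667), Rational(1371, 1262)) = Rational(408395, 841754)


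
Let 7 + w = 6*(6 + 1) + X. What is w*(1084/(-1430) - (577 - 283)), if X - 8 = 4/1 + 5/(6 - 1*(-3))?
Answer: -90201856/6435 ≈ -14017.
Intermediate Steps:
X = 113/9 (X = 8 + (4/1 + 5/(6 - 1*(-3))) = 8 + (4*1 + 5/(6 + 3)) = 8 + (4 + 5/9) = 8 + 41/9 = 113/9 ≈ 12.556)
w = 428/9 (w = -7 + (6*(6 + 1) + 113/9) = -7 + (6*7 + 113/9) = -7 + (42 + 113/9) = -7 + 491/9 = 428/9 ≈ 47.556)
w*(1084/(-1430) - (577 - 283)) = 428*(1084/(-1430) - (577 - 283))/9 = 428*(1084*(-1/1430) - 1*294)/9 = 428*(-542/715 - 294)/9 = (428/9)*(-210752/715) = -90201856/6435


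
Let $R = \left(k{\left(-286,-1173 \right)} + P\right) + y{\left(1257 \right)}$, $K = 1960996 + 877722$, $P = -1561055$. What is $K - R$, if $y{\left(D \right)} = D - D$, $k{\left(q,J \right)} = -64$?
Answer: $4399837$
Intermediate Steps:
$y{\left(D \right)} = 0$
$K = 2838718$
$R = -1561119$ ($R = \left(-64 - 1561055\right) + 0 = -1561119 + 0 = -1561119$)
$K - R = 2838718 - -1561119 = 2838718 + 1561119 = 4399837$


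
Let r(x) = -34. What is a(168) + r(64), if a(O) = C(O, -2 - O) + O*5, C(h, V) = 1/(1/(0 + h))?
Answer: 974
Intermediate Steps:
C(h, V) = h (C(h, V) = 1/(1/h) = h)
a(O) = 6*O (a(O) = O + O*5 = O + 5*O = 6*O)
a(168) + r(64) = 6*168 - 34 = 1008 - 34 = 974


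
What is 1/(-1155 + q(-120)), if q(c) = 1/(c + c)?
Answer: -240/277201 ≈ -0.00086580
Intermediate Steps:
q(c) = 1/(2*c)
1/(-1155 + q(-120)) = 1/(-1155 + (½)/(-120)) = 1/(-1155 + (½)*(-1/120)) = 1/(-1155 - 1/240) = 1/(-277201/240) = -240/277201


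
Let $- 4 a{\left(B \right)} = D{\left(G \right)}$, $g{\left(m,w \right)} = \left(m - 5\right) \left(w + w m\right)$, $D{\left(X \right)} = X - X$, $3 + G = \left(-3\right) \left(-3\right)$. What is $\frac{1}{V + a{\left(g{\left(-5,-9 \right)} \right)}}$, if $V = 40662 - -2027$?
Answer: $\frac{1}{42689} \approx 2.3425 \cdot 10^{-5}$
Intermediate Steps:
$G = 6$ ($G = -3 - -9 = -3 + 9 = 6$)
$V = 42689$ ($V = 40662 + 2027 = 42689$)
$D{\left(X \right)} = 0$
$g{\left(m,w \right)} = \left(-5 + m\right) \left(w + m w\right)$
$a{\left(B \right)} = 0$ ($a{\left(B \right)} = \left(- \frac{1}{4}\right) 0 = 0$)
$\frac{1}{V + a{\left(g{\left(-5,-9 \right)} \right)}} = \frac{1}{42689 + 0} = \frac{1}{42689}$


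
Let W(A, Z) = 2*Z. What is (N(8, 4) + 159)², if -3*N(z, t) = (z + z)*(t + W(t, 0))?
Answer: 170569/9 ≈ 18952.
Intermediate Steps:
N(z, t) = -2*t*z/3 (N(z, t) = -(z + z)*(t + 2*0)/3 = -2*z*(t + 0)/3 = -2*z*t/3 = -2*t*z/3)
(N(8, 4) + 159)² = (-⅔*4*8 + 159)² = (-64/3 + 159)² = (413/3)² = 170569/9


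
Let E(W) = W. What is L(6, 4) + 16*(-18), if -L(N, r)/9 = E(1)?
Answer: -297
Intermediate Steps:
L(N, r) = -9 (L(N, r) = -9*1 = -9)
L(6, 4) + 16*(-18) = -9 + 16*(-18) = -9 - 288 = -297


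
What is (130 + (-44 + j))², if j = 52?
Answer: 19044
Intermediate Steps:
(130 + (-44 + j))² = (130 + (-44 + 52))² = (130 + 8)² = 138² = 19044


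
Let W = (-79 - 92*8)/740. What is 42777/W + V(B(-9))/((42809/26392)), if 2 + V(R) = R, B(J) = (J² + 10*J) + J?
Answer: -271109645684/6977867 ≈ -38853.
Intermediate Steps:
B(J) = J² + 11*J
V(R) = -2 + R
W = -163/148 (W = (-79 - 736)*(1/740) = -815*1/740 = -163/148 ≈ -1.1014)
42777/W + V(B(-9))/((42809/26392)) = 42777/(-163/148) + (-2 - 9*(11 - 9))/((42809/26392)) = 42777*(-148/163) + (-2 - 9*2)/((42809*(1/26392))) = -6330996/163 + (-2 - 18)/(42809/26392) = -6330996/163 - 20*26392/42809 = -6330996/163 - 527840/42809 = -271109645684/6977867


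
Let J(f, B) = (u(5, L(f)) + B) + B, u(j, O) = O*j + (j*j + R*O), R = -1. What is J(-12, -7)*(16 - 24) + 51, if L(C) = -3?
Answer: 59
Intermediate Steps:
u(j, O) = j² - O + O*j (u(j, O) = O*j + (j*j - O) = O*j + (j² - O) = j² - O + O*j)
J(f, B) = 13 + 2*B (J(f, B) = ((5² - 1*(-3) - 3*5) + B) + B = ((25 + 3 - 15) + B) + B = (13 + B) + B = 13 + 2*B)
J(-12, -7)*(16 - 24) + 51 = (13 + 2*(-7))*(16 - 24) + 51 = (13 - 14)*(-8) + 51 = -1*(-8) + 51 = 8 + 51 = 59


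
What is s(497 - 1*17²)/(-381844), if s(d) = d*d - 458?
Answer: -21403/190922 ≈ -0.11210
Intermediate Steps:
s(d) = -458 + d² (s(d) = d² - 458 = -458 + d²)
s(497 - 1*17²)/(-381844) = (-458 + (497 - 1*17²)²)/(-381844) = (-458 + (497 - 1*289)²)*(-1/381844) = (-458 + (497 - 289)²)*(-1/381844) = (-458 + 208²)*(-1/381844) = (-458 + 43264)*(-1/381844) = 42806*(-1/381844) = -21403/190922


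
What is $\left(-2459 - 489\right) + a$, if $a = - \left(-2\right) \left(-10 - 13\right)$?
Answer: $-2994$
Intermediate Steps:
$a = -46$ ($a = - \left(-2\right) \left(-23\right) = \left(-1\right) 46 = -46$)
$\left(-2459 - 489\right) + a = \left(-2459 - 489\right) - 46 = -2948 - 46 = -2994$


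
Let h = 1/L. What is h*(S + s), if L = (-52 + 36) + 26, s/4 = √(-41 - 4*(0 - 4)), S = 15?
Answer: 3/2 + 2*I ≈ 1.5 + 2.0*I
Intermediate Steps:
s = 20*I (s = 4*√(-41 - 4*(0 - 4)) = 4*√(-41 - 4*(-4)) = 4*√(-41 + 16) = 4*√(-25) = 4*(5*I) = 20*I ≈ 20.0*I)
L = 10 (L = -16 + 26 = 10)
h = ⅒ (h = 1/10 = ⅒ ≈ 0.10000)
h*(S + s) = (15 + 20*I)/10 = 3/2 + 2*I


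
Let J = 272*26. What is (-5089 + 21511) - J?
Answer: 9350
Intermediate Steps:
J = 7072
(-5089 + 21511) - J = (-5089 + 21511) - 1*7072 = 16422 - 7072 = 9350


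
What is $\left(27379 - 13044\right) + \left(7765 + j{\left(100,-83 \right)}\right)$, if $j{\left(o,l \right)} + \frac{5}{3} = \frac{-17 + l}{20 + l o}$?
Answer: $\frac{9148715}{414} \approx 22098.0$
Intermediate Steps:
$j{\left(o,l \right)} = - \frac{5}{3} + \frac{-17 + l}{20 + l o}$
$\left(27379 - 13044\right) + \left(7765 + j{\left(100,-83 \right)}\right) = \left(27379 - 13044\right) + \left(7765 + \frac{-151 + 3 \left(-83\right) - \left(-415\right) 100}{3 \left(20 - 8300\right)}\right) = 14335 + \left(7765 + \frac{-151 - 249 + 41500}{3 \left(20 - 8300\right)}\right) = 14335 + \left(7765 + \frac{1}{3} \frac{1}{-8280} \cdot 41100\right) = 14335 + \left(7765 + \frac{1}{3} \left(- \frac{1}{8280}\right) 41100\right) = 14335 + \left(7765 - \frac{685}{414}\right) = 14335 + \frac{3214025}{414} = \frac{9148715}{414}$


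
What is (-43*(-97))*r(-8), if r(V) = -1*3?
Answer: -12513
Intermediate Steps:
r(V) = -3
(-43*(-97))*r(-8) = -43*(-97)*(-3) = 4171*(-3) = -12513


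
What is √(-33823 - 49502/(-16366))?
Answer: I*√46217059286/1169 ≈ 183.9*I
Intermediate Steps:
√(-33823 - 49502/(-16366)) = √(-33823 - 49502*(-1/16366)) = √(-33823 + 24751/8183) = √(-276748858/8183) = I*√46217059286/1169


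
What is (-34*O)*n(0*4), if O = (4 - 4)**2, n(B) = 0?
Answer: 0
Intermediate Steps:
O = 0 (O = 0**2 = 0)
(-34*O)*n(0*4) = -34*0*0 = 0*0 = 0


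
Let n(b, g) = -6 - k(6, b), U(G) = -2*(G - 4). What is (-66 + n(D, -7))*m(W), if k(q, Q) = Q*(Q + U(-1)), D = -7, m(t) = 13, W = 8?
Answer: -663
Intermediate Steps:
U(G) = 8 - 2*G (U(G) = -2*(-4 + G) = 8 - 2*G)
k(q, Q) = Q*(10 + Q) (k(q, Q) = Q*(Q + (8 - 2*(-1))) = Q*(Q + (8 + 2)) = Q*(Q + 10) = Q*(10 + Q))
n(b, g) = -6 - b*(10 + b)
(-66 + n(D, -7))*m(W) = (-66 + (-6 - 1*(-7)*(10 - 7)))*13 = (-66 + (-6 - 1*(-7)*3))*13 = (-66 + (-6 + 21))*13 = (-66 + 15)*13 = -51*13 = -663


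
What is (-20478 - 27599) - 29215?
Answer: -77292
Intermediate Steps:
(-20478 - 27599) - 29215 = -48077 - 29215 = -77292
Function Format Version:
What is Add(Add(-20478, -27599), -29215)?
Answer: -77292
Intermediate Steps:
Add(Add(-20478, -27599), -29215) = Add(-48077, -29215) = -77292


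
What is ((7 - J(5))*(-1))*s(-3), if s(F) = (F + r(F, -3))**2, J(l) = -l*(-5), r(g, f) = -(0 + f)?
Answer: 0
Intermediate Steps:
r(g, f) = -f
J(l) = 5*l
s(F) = (3 + F)**2 (s(F) = (F - 1*(-3))**2 = (F + 3)**2 = (3 + F)**2)
((7 - J(5))*(-1))*s(-3) = ((7 - 5*5)*(-1))*(3 - 3)**2 = ((7 - 1*25)*(-1))*0**2 = ((7 - 25)*(-1))*0 = -18*(-1)*0 = 18*0 = 0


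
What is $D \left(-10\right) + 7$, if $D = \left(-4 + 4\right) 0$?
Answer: $7$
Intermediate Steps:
$D = 0$ ($D = 0 \cdot 0 = 0$)
$D \left(-10\right) + 7 = 0 \left(-10\right) + 7 = 0 + 7 = 7$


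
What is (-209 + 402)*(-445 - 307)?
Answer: -145136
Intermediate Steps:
(-209 + 402)*(-445 - 307) = 193*(-752) = -145136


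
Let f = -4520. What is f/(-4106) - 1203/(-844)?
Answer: 4377199/1732732 ≈ 2.5262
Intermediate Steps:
f/(-4106) - 1203/(-844) = -4520/(-4106) - 1203/(-844) = -4520*(-1/4106) - 1203*(-1/844) = 2260/2053 + 1203/844 = 4377199/1732732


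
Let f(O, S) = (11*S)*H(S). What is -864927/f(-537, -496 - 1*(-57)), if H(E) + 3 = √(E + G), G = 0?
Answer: -370683/309056 - 123561*I*√439/309056 ≈ -1.1994 - 8.3768*I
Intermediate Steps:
H(E) = -3 + √E (H(E) = -3 + √(E + 0) = -3 + √E)
f(O, S) = 11*S*(-3 + √S) (f(O, S) = (11*S)*(-3 + √S) = 11*S*(-3 + √S))
-864927/f(-537, -496 - 1*(-57)) = -864927*1/(11*(-496 - 1*(-57))*(-3 + √(-496 - 1*(-57)))) = -864927*1/(11*(-496 + 57)*(-3 + √(-496 + 57))) = -864927*(-1/(4829*(-3 + √(-439)))) = -864927*(-1/(4829*(-3 + I*√439))) = -864927/(14487 - 4829*I*√439)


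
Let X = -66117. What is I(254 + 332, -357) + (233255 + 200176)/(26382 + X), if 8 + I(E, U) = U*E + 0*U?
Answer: -923710309/4415 ≈ -2.0922e+5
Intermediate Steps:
I(E, U) = -8 + E*U (I(E, U) = -8 + (U*E + 0*U) = -8 + (E*U + 0) = -8 + E*U)
I(254 + 332, -357) + (233255 + 200176)/(26382 + X) = (-8 + (254 + 332)*(-357)) + (233255 + 200176)/(26382 - 66117) = (-8 + 586*(-357)) + 433431/(-39735) = (-8 - 209202) + 433431*(-1/39735) = -209210 - 48159/4415 = -923710309/4415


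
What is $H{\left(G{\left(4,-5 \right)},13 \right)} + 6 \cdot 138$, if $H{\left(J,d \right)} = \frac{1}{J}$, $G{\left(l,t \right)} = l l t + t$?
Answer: $\frac{70379}{85} \approx 827.99$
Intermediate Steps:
$G{\left(l,t \right)} = t + t l^{2}$ ($G{\left(l,t \right)} = l^{2} t + t = t l^{2} + t = t + t l^{2}$)
$H{\left(G{\left(4,-5 \right)},13 \right)} + 6 \cdot 138 = \frac{1}{\left(-5\right) \left(1 + 4^{2}\right)} + 6 \cdot 138 = \frac{1}{\left(-5\right) \left(1 + 16\right)} + 828 = \frac{1}{\left(-5\right) 17} + 828 = \frac{1}{-85} + 828 = - \frac{1}{85} + 828 = \frac{70379}{85}$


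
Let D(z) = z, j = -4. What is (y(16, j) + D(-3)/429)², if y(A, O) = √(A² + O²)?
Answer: 5562129/20449 - 8*√17/143 ≈ 271.77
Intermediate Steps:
(y(16, j) + D(-3)/429)² = (√(16² + (-4)²) - 3/429)² = (√(256 + 16) - 3*1/429)² = (√272 - 1/143)² = (4*√17 - 1/143)² = (-1/143 + 4*√17)²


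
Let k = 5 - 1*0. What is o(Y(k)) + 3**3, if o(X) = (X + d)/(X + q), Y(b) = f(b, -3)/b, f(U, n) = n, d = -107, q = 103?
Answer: 6643/256 ≈ 25.949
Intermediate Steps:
k = 5 (k = 5 + 0 = 5)
Y(b) = -3/b
o(X) = (-107 + X)/(103 + X) (o(X) = (X - 107)/(X + 103) = (-107 + X)/(103 + X))
o(Y(k)) + 3**3 = (-107 - 3/5)/(103 - 3/5) + 3**3 = (-107 - 3*1/5)/(103 - 3*1/5) + 27 = (-107 - 3/5)/(103 - 3/5) + 27 = -538/5/(512/5) + 27 = (5/512)*(-538/5) + 27 = -269/256 + 27 = 6643/256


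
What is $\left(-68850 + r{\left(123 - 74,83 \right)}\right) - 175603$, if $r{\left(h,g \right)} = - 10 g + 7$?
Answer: $-245276$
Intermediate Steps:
$r{\left(h,g \right)} = 7 - 10 g$
$\left(-68850 + r{\left(123 - 74,83 \right)}\right) - 175603 = \left(-68850 + \left(7 - 830\right)\right) - 175603 = \left(-68850 - 823\right) - 175603 = -69673 - 175603 = -245276$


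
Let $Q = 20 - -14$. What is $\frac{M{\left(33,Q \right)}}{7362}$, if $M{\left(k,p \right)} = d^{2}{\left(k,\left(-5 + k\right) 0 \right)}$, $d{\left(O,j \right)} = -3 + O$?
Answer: $\frac{50}{409} \approx 0.12225$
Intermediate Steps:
$Q = 34$ ($Q = 20 + 14 = 34$)
$M{\left(k,p \right)} = \left(-3 + k\right)^{2}$
$\frac{M{\left(33,Q \right)}}{7362} = \frac{\left(-3 + 33\right)^{2}}{7362} = 30^{2} \cdot \frac{1}{7362} = 900 \cdot \frac{1}{7362} = \frac{50}{409}$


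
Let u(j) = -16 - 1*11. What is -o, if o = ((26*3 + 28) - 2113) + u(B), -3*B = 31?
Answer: 2034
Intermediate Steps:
B = -31/3 (B = -1/3*31 = -31/3 ≈ -10.333)
u(j) = -27 (u(j) = -16 - 11 = -27)
o = -2034 (o = ((26*3 + 28) - 2113) - 27 = ((78 + 28) - 2113) - 27 = (106 - 2113) - 27 = -2007 - 27 = -2034)
-o = -1*(-2034) = 2034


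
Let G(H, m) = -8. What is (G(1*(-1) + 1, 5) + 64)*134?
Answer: 7504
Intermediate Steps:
(G(1*(-1) + 1, 5) + 64)*134 = (-8 + 64)*134 = 56*134 = 7504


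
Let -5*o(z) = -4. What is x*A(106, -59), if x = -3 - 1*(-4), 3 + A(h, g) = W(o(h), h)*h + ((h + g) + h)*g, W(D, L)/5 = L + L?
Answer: 103330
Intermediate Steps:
o(z) = ⅘ (o(z) = -⅕*(-4) = ⅘)
W(D, L) = 10*L (W(D, L) = 5*(L + L) = 5*(2*L) = 10*L)
A(h, g) = -3 + 10*h² + g*(g + 2*h) (A(h, g) = -3 + ((10*h)*h + ((h + g) + h)*g) = -3 + (10*h² + ((g + h) + h)*g) = -3 + (10*h² + (g + 2*h)*g) = -3 + (10*h² + g*(g + 2*h)) = -3 + 10*h² + g*(g + 2*h))
x = 1 (x = -3 + 4 = 1)
x*A(106, -59) = 1*(-3 + (-59)² + 10*106² + 2*(-59)*106) = 1*(-3 + 3481 + 10*11236 - 12508) = 1*(-3 + 3481 + 112360 - 12508) = 1*103330 = 103330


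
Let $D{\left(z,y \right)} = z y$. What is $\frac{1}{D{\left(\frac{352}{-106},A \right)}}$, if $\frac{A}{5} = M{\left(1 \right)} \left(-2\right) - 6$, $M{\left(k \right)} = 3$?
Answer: $\frac{53}{10560} \approx 0.0050189$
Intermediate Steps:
$A = -60$ ($A = 5 \left(3 \left(-2\right) - 6\right) = 5 \left(-6 - 6\right) = 5 \left(-12\right) = -60$)
$D{\left(z,y \right)} = y z$
$\frac{1}{D{\left(\frac{352}{-106},A \right)}} = \frac{1}{\left(-60\right) \frac{352}{-106}} = \frac{1}{\left(-60\right) 352 \left(- \frac{1}{106}\right)} = \frac{1}{\left(-60\right) \left(- \frac{176}{53}\right)} = \frac{1}{\frac{10560}{53}} = \frac{53}{10560}$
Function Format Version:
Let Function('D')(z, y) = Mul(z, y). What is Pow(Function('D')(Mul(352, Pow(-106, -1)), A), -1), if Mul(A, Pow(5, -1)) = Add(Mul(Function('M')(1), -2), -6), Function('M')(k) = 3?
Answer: Rational(53, 10560) ≈ 0.0050189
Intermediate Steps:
A = -60 (A = Mul(5, Add(Mul(3, -2), -6)) = Mul(5, Add(-6, -6)) = Mul(5, -12) = -60)
Function('D')(z, y) = Mul(y, z)
Pow(Function('D')(Mul(352, Pow(-106, -1)), A), -1) = Pow(Mul(-60, Mul(352, Pow(-106, -1))), -1) = Pow(Mul(-60, Mul(352, Rational(-1, 106))), -1) = Pow(Mul(-60, Rational(-176, 53)), -1) = Pow(Rational(10560, 53), -1) = Rational(53, 10560)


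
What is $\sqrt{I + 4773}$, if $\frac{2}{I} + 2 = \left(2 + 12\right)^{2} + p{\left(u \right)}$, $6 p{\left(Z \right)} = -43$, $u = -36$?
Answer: $\frac{3 \sqrt{666440105}}{1121} \approx 69.087$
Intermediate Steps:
$p{\left(Z \right)} = - \frac{43}{6}$ ($p{\left(Z \right)} = \frac{1}{6} \left(-43\right) = - \frac{43}{6}$)
$I = \frac{12}{1121}$ ($I = \frac{2}{-2 - \left(\frac{43}{6} - \left(2 + 12\right)^{2}\right)} = \frac{2}{-2 - \left(\frac{43}{6} - 14^{2}\right)} = \frac{2}{-2 + \left(196 - \frac{43}{6}\right)} = \frac{2}{-2 + \frac{1133}{6}} = \frac{2}{\frac{1121}{6}} = 2 \cdot \frac{6}{1121} = \frac{12}{1121} \approx 0.010705$)
$\sqrt{I + 4773} = \sqrt{\frac{12}{1121} + 4773} = \sqrt{\frac{5350545}{1121}} = \frac{3 \sqrt{666440105}}{1121}$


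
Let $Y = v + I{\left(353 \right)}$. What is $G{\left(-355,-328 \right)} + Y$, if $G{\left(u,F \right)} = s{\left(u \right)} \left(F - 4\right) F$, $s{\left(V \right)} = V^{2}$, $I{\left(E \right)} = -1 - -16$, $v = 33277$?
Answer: $13723651692$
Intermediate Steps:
$I{\left(E \right)} = 15$ ($I{\left(E \right)} = -1 + 16 = 15$)
$Y = 33292$ ($Y = 33277 + 15 = 33292$)
$G{\left(u,F \right)} = F u^{2} \left(-4 + F\right)$ ($G{\left(u,F \right)} = u^{2} \left(F - 4\right) F = u^{2} \left(-4 + F\right) F = F u^{2} \left(-4 + F\right)$)
$G{\left(-355,-328 \right)} + Y = - 328 \left(-355\right)^{2} \left(-4 - 328\right) + 33292 = \left(-328\right) 126025 \left(-332\right) + 33292 = 13723618400 + 33292 = 13723651692$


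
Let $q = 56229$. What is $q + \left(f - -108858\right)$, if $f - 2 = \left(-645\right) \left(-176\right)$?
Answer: $278609$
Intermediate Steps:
$f = 113522$ ($f = 2 - -113520 = 2 + 113520 = 113522$)
$q + \left(f - -108858\right) = 56229 + \left(113522 - -108858\right) = 56229 + \left(113522 + 108858\right) = 56229 + 222380 = 278609$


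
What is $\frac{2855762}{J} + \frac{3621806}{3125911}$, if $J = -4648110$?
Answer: $\frac{3953847418739}{7264789089105} \approx 0.54425$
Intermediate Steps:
$\frac{2855762}{J} + \frac{3621806}{3125911} = \frac{2855762}{-4648110} + \frac{3621806}{3125911} = 2855762 \left(- \frac{1}{4648110}\right) + 3621806 \cdot \frac{1}{3125911} = - \frac{1427881}{2324055} + \frac{3621806}{3125911} = \frac{3953847418739}{7264789089105}$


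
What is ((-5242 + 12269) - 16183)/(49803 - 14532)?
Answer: -3052/11757 ≈ -0.25959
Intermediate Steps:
((-5242 + 12269) - 16183)/(49803 - 14532) = (7027 - 16183)/35271 = -9156*1/35271 = -3052/11757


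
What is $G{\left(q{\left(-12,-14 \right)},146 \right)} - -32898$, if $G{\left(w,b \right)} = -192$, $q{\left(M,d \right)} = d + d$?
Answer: $32706$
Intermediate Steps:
$q{\left(M,d \right)} = 2 d$
$G{\left(q{\left(-12,-14 \right)},146 \right)} - -32898 = -192 - -32898 = -192 + 32898 = 32706$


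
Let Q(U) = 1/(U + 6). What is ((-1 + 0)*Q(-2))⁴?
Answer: 1/256 ≈ 0.0039063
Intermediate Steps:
Q(U) = 1/(6 + U)
((-1 + 0)*Q(-2))⁴ = ((-1 + 0)/(6 - 2))⁴ = (-1/4)⁴ = (-1*¼)⁴ = (-¼)⁴ = 1/256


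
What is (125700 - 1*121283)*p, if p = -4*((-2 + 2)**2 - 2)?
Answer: 35336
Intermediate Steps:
p = 8 (p = -4*(0**2 - 2) = -4*(0 - 2) = -4*(-2) = 8)
(125700 - 1*121283)*p = (125700 - 1*121283)*8 = (125700 - 121283)*8 = 4417*8 = 35336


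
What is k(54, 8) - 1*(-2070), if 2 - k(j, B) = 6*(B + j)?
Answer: 1700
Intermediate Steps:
k(j, B) = 2 - 6*B - 6*j (k(j, B) = 2 - 6*(B + j) = 2 - (6*B + 6*j) = 2 + (-6*B - 6*j) = 2 - 6*B - 6*j)
k(54, 8) - 1*(-2070) = (2 - 6*8 - 6*54) - 1*(-2070) = (2 - 48 - 324) + 2070 = -370 + 2070 = 1700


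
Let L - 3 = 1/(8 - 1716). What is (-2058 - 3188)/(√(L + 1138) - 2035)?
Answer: 492809240/191115229 + 10492*√832149129/7071263473 ≈ 2.6214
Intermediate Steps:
L = 5123/1708 (L = 3 + 1/(8 - 1716) = 3 + 1/(-1708) = 3 - 1/1708 = 5123/1708 ≈ 2.9994)
(-2058 - 3188)/(√(L + 1138) - 2035) = (-2058 - 3188)/(√(5123/1708 + 1138) - 2035) = -5246/(√(1948827/1708) - 2035) = -5246/(√832149129/854 - 2035) = -5246/(-2035 + √832149129/854)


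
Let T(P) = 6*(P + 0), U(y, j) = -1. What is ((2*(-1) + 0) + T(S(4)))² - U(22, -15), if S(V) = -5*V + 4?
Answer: 9605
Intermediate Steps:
S(V) = 4 - 5*V
T(P) = 6*P
((2*(-1) + 0) + T(S(4)))² - U(22, -15) = ((2*(-1) + 0) + 6*(4 - 5*4))² - 1*(-1) = ((-2 + 0) + 6*(4 - 20))² + 1 = (-2 + 6*(-16))² + 1 = (-2 - 96)² + 1 = (-98)² + 1 = 9604 + 1 = 9605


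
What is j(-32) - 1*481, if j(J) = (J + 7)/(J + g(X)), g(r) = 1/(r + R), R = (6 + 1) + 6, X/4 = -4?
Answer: -46582/97 ≈ -480.23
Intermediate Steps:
X = -16 (X = 4*(-4) = -16)
R = 13 (R = 7 + 6 = 13)
g(r) = 1/(13 + r) (g(r) = 1/(r + 13) = 1/(13 + r))
j(J) = (7 + J)/(-⅓ + J) (j(J) = (J + 7)/(J + 1/(13 - 16)) = (7 + J)/(J + 1/(-3)) = (7 + J)/(J - ⅓) = (7 + J)/(-⅓ + J))
j(-32) - 1*481 = 3*(7 - 32)/(-1 + 3*(-32)) - 1*481 = 3*(-25)/(-1 - 96) - 481 = 3*(-25)/(-97) - 481 = 3*(-1/97)*(-25) - 481 = 75/97 - 481 = -46582/97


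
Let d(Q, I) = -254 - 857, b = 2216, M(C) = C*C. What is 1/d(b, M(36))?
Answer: -1/1111 ≈ -0.00090009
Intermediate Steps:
M(C) = C²
d(Q, I) = -1111
1/d(b, M(36)) = 1/(-1111) = -1/1111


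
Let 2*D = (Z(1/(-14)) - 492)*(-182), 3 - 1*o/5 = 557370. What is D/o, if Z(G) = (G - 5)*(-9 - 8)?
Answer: -73853/5573670 ≈ -0.013250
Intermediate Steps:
Z(G) = 85 - 17*G (Z(G) = (-5 + G)*(-17) = 85 - 17*G)
o = -2786835 (o = 15 - 5*557370 = 15 - 2786850 = -2786835)
D = 73853/2 (D = (((85 - 17/(-14)) - 492)*(-182))/2 = (((85 - 17*(-1/14)) - 492)*(-182))/2 = (((85 + 17/14) - 492)*(-182))/2 = ((1207/14 - 492)*(-182))/2 = (-5681/14*(-182))/2 = (1/2)*73853 = 73853/2 ≈ 36927.)
D/o = (73853/2)/(-2786835) = (73853/2)*(-1/2786835) = -73853/5573670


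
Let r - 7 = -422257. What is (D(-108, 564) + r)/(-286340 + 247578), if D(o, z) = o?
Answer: 211179/19381 ≈ 10.896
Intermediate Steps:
r = -422250 (r = 7 - 422257 = -422250)
(D(-108, 564) + r)/(-286340 + 247578) = (-108 - 422250)/(-286340 + 247578) = -422358/(-38762) = -422358*(-1/38762) = 211179/19381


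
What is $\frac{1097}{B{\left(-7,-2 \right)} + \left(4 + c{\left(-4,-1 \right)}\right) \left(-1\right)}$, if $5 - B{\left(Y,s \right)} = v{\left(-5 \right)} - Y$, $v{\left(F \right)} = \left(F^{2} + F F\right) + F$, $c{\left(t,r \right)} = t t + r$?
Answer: $- \frac{1097}{66} \approx -16.621$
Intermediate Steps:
$c{\left(t,r \right)} = r + t^{2}$ ($c{\left(t,r \right)} = t^{2} + r = r + t^{2}$)
$v{\left(F \right)} = F + 2 F^{2}$ ($v{\left(F \right)} = \left(F^{2} + F^{2}\right) + F = 2 F^{2} + F = F + 2 F^{2}$)
$B{\left(Y,s \right)} = -40 + Y$ ($B{\left(Y,s \right)} = 5 - \left(- 5 \left(1 + 2 \left(-5\right)\right) - Y\right) = 5 - \left(- 5 \left(1 - 10\right) - Y\right) = 5 - \left(\left(-5\right) \left(-9\right) - Y\right) = 5 - \left(45 - Y\right) = 5 + \left(-45 + Y\right) = -40 + Y$)
$\frac{1097}{B{\left(-7,-2 \right)} + \left(4 + c{\left(-4,-1 \right)}\right) \left(-1\right)} = \frac{1097}{\left(-40 - 7\right) + \left(4 - \left(1 - \left(-4\right)^{2}\right)\right) \left(-1\right)} = \frac{1097}{-47 + \left(4 + \left(-1 + 16\right)\right) \left(-1\right)} = \frac{1097}{-47 + \left(4 + 15\right) \left(-1\right)} = \frac{1097}{-47 + 19 \left(-1\right)} = \frac{1097}{-47 - 19} = \frac{1097}{-66} = 1097 \left(- \frac{1}{66}\right) = - \frac{1097}{66}$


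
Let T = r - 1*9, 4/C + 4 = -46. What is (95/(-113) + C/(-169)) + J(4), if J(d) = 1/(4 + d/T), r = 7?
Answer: -324873/954850 ≈ -0.34023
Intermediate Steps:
C = -2/25 (C = 4/(-4 - 46) = 4/(-50) = 4*(-1/50) = -2/25 ≈ -0.080000)
T = -2 (T = 7 - 1*9 = 7 - 9 = -2)
J(d) = 1/(4 - d/2) (J(d) = 1/(4 + d/(-2)) = 1/(4 + d*(-½)) = 1/(4 - d/2))
(95/(-113) + C/(-169)) + J(4) = (95/(-113) - 2/25/(-169)) - 2/(-8 + 4) = (95*(-1/113) - 2/25*(-1/169)) - 2/(-4) = (-95/113 + 2/4225) - 2*(-¼) = -401149/477425 + ½ = -324873/954850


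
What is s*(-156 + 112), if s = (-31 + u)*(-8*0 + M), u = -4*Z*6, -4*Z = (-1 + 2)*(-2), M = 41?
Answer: 77572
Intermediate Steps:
Z = ½ (Z = -(-1 + 2)*(-2)/4 = -(-2)/4 = -¼*(-2) = ½ ≈ 0.50000)
u = -12 (u = -4*½*6 = -2*6 = -12)
s = -1763 (s = (-31 - 12)*(-8*0 + 41) = -43*(0 + 41) = -43*41 = -1763)
s*(-156 + 112) = -1763*(-156 + 112) = -1763*(-44) = 77572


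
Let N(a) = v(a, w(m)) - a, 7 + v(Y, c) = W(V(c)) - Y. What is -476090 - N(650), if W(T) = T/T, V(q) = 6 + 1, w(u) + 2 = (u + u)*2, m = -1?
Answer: -474784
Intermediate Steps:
w(u) = -2 + 4*u (w(u) = -2 + (u + u)*2 = -2 + (2*u)*2 = -2 + 4*u)
V(q) = 7
W(T) = 1
v(Y, c) = -6 - Y (v(Y, c) = -7 + (1 - Y) = -6 - Y)
N(a) = -6 - 2*a (N(a) = (-6 - a) - a = -6 - 2*a)
-476090 - N(650) = -476090 - (-6 - 2*650) = -476090 - (-6 - 1300) = -476090 - 1*(-1306) = -476090 + 1306 = -474784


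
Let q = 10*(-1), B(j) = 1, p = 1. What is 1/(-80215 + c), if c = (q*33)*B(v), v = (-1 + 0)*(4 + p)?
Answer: -1/80545 ≈ -1.2415e-5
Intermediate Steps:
v = -5 (v = (-1 + 0)*(4 + 1) = -1*5 = -5)
q = -10
c = -330 (c = -10*33*1 = -330*1 = -330)
1/(-80215 + c) = 1/(-80215 - 330) = 1/(-80545) = -1/80545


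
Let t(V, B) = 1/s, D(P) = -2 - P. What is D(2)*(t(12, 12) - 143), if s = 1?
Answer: 568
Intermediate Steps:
t(V, B) = 1 (t(V, B) = 1/1 = 1)
D(2)*(t(12, 12) - 143) = (-2 - 1*2)*(1 - 143) = (-2 - 2)*(-142) = -4*(-142) = 568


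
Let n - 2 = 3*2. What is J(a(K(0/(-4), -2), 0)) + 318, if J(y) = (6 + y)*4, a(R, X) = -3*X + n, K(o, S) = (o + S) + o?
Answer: 374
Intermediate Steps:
n = 8 (n = 2 + 3*2 = 2 + 6 = 8)
K(o, S) = S + 2*o (K(o, S) = (S + o) + o = S + 2*o)
a(R, X) = 8 - 3*X (a(R, X) = -3*X + 8 = 8 - 3*X)
J(y) = 24 + 4*y
J(a(K(0/(-4), -2), 0)) + 318 = (24 + 4*(8 - 3*0)) + 318 = (24 + 4*(8 + 0)) + 318 = (24 + 4*8) + 318 = (24 + 32) + 318 = 56 + 318 = 374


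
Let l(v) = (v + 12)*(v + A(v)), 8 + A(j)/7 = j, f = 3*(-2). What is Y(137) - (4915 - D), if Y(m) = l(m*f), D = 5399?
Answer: 5372404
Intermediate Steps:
f = -6
A(j) = -56 + 7*j
l(v) = (-56 + 8*v)*(12 + v) (l(v) = (v + 12)*(v + (-56 + 7*v)) = (12 + v)*(-56 + 8*v) = (-56 + 8*v)*(12 + v))
Y(m) = -672 - 240*m + 288*m**2 (Y(m) = -672 + 8*(m*(-6))**2 + 40*(m*(-6)) = -672 + 8*(-6*m)**2 + 40*(-6*m) = -672 + 8*(36*m**2) - 240*m = -672 + 288*m**2 - 240*m = -672 - 240*m + 288*m**2)
Y(137) - (4915 - D) = (-672 - 240*137 + 288*137**2) - (4915 - 1*5399) = (-672 - 32880 + 288*18769) - (4915 - 5399) = (-672 - 32880 + 5405472) - 1*(-484) = 5371920 + 484 = 5372404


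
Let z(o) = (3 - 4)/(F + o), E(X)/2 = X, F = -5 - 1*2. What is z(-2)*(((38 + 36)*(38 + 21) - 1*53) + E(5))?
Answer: 1441/3 ≈ 480.33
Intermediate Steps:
F = -7 (F = -5 - 2 = -7)
E(X) = 2*X
z(o) = -1/(-7 + o) (z(o) = (3 - 4)/(-7 + o) = -1/(-7 + o))
z(-2)*(((38 + 36)*(38 + 21) - 1*53) + E(5)) = (-1/(-7 - 2))*(((38 + 36)*(38 + 21) - 1*53) + 2*5) = (-1/(-9))*((74*59 - 53) + 10) = (-1*(-⅑))*((4366 - 53) + 10) = (4313 + 10)/9 = (⅑)*4323 = 1441/3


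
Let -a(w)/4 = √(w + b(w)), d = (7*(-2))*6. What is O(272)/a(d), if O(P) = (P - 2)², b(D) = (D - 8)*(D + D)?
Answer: -6075*√427/854 ≈ -146.99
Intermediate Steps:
b(D) = 2*D*(-8 + D) (b(D) = (-8 + D)*(2*D) = 2*D*(-8 + D))
O(P) = (-2 + P)²
d = -84 (d = -14*6 = -84)
a(w) = -4*√(w + 2*w*(-8 + w))
O(272)/a(d) = (-2 + 272)²/((-4*6*√427)) = 270²/((-4*6*√427)) = 72900/((-4*6*√427)) = 72900/((-24*√427)) = 72900*(-√427/10248) = -6075*√427/854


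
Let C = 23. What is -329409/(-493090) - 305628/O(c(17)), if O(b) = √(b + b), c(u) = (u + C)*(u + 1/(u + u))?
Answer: 329409/493090 - 25469*√98430/965 ≈ -8279.7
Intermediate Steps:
c(u) = (23 + u)*(u + 1/(2*u)) (c(u) = (u + 23)*(u + 1/(u + u)) = (23 + u)*(u + 1/(2*u)))
O(b) = √2*√b (O(b) = √(2*b) = √2*√b)
-329409/(-493090) - 305628/O(c(17)) = -329409/(-493090) - 305628*√2/(2*√(½ + 17² + 23*17 + (23/2)/17)) = -329409*(-1/493090) - 305628*√2/(2*√(½ + 289 + 391 + (23/2)*(1/17))) = 329409/493090 - 305628*√2/(2*√(½ + 289 + 391 + 23/34)) = 329409/493090 - 305628*√98430/11580 = 329409/493090 - 25469*√98430/965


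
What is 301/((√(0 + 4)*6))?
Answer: 301/12 ≈ 25.083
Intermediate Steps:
301/((√(0 + 4)*6)) = 301/((√4*6)) = 301/((2*6)) = 301/12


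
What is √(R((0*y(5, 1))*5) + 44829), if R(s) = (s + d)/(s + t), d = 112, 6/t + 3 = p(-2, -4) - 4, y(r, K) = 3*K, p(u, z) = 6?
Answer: 11*√3333/3 ≈ 211.68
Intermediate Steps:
t = -6 (t = 6/(-3 + (6 - 4)) = 6/(-3 + 2) = 6/(-1) = 6*(-1) = -6)
R(s) = (112 + s)/(-6 + s) (R(s) = (s + 112)/(s - 6) = (112 + s)/(-6 + s))
√(R((0*y(5, 1))*5) + 44829) = √((112 + (0*(3*1))*5)/(-6 + (0*(3*1))*5) + 44829) = √((112 + (0*3)*5)/(-6 + (0*3)*5) + 44829) = √((112 + 0*5)/(-6 + 0*5) + 44829) = √((112 + 0)/(-6 + 0) + 44829) = √(112/(-6) + 44829) = √(-⅙*112 + 44829) = √(-56/3 + 44829) = √(134431/3) = 11*√3333/3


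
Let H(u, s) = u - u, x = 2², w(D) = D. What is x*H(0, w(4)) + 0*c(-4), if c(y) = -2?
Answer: 0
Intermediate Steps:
x = 4
H(u, s) = 0
x*H(0, w(4)) + 0*c(-4) = 4*0 + 0*(-2) = 0 + 0 = 0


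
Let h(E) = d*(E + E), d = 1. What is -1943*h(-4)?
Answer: 15544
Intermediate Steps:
h(E) = 2*E (h(E) = 1*(E + E) = 1*(2*E) = 2*E)
-1943*h(-4) = -3886*(-4) = -1943*(-8) = 15544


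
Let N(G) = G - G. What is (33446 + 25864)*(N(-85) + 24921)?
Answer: 1478064510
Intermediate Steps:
N(G) = 0
(33446 + 25864)*(N(-85) + 24921) = (33446 + 25864)*(0 + 24921) = 59310*24921 = 1478064510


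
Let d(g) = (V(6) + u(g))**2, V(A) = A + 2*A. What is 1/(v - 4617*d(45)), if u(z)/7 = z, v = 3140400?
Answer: -1/508834113 ≈ -1.9653e-9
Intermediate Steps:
V(A) = 3*A
u(z) = 7*z
d(g) = (18 + 7*g)**2 (d(g) = (3*6 + 7*g)**2 = (18 + 7*g)**2)
1/(v - 4617*d(45)) = 1/(3140400 - 4617*(18 + 7*45)**2) = 1/(3140400 - 4617*(18 + 315)**2) = 1/(3140400 - 4617*333**2) = 1/(3140400 - 4617*110889) = 1/(3140400 - 511974513) = 1/(-508834113) = -1/508834113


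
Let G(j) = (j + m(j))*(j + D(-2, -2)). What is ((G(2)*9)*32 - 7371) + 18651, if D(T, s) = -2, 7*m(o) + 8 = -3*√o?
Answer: 11280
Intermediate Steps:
m(o) = -8/7 - 3*√o/7 (m(o) = -8/7 + (-3*√o)/7 = -8/7 - 3*√o/7)
G(j) = (-2 + j)*(-8/7 + j - 3*√j/7) (G(j) = (j + (-8/7 - 3*√j/7))*(j - 2) = (-8/7 + j - 3*√j/7)*(-2 + j) = (-2 + j)*(-8/7 + j - 3*√j/7))
((G(2)*9)*32 - 7371) + 18651 = (((16/7 + 2² - 22/7*2 - 6*√2/7 + 6*√2/7)*9)*32 - 7371) + 18651 = (((16/7 + 4 - 44/7 - 6*√2/7 + 6*√2/7)*9)*32 - 7371) + 18651 = ((0*9)*32 - 7371) + 18651 = (0*32 - 7371) + 18651 = (0 - 7371) + 18651 = -7371 + 18651 = 11280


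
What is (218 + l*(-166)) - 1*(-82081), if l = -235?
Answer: 121309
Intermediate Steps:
(218 + l*(-166)) - 1*(-82081) = (218 - 235*(-166)) - 1*(-82081) = (218 + 39010) + 82081 = 39228 + 82081 = 121309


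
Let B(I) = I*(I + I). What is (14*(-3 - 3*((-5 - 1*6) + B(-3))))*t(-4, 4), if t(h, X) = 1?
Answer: -336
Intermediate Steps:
B(I) = 2*I² (B(I) = I*(2*I) = 2*I²)
(14*(-3 - 3*((-5 - 1*6) + B(-3))))*t(-4, 4) = (14*(-3 - 3*((-5 - 1*6) + 2*(-3)²)))*1 = (14*(-3 - 3*((-5 - 6) + 2*9)))*1 = (14*(-3 - 3*(-11 + 18)))*1 = (14*(-3 - 3*7))*1 = (14*(-3 - 1*21))*1 = (14*(-3 - 21))*1 = (14*(-24))*1 = -336*1 = -336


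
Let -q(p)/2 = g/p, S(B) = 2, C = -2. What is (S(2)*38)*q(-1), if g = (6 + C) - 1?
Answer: 456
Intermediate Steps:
g = 3 (g = (6 - 2) - 1 = 4 - 1 = 3)
q(p) = -6/p
(S(2)*38)*q(-1) = (2*38)*(-6/(-1)) = 76*(-6*(-1)) = 76*6 = 456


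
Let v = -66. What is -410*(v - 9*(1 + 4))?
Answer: 45510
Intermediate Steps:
-410*(v - 9*(1 + 4)) = -410*(-66 - 9*(1 + 4)) = -410*(-66 - 9*5) = -410*(-66 - 45) = -410*(-111) = 45510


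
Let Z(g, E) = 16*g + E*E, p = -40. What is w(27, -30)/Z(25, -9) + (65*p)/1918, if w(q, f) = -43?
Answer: -666537/461279 ≈ -1.4450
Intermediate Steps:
Z(g, E) = E**2 + 16*g (Z(g, E) = 16*g + E**2 = E**2 + 16*g)
w(27, -30)/Z(25, -9) + (65*p)/1918 = -43/((-9)**2 + 16*25) + (65*(-40))/1918 = -43/(81 + 400) - 2600*1/1918 = -43/481 - 1300/959 = -666537/461279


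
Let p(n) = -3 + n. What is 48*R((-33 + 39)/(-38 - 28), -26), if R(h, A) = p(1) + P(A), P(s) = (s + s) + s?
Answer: -3840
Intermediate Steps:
P(s) = 3*s (P(s) = 2*s + s = 3*s)
R(h, A) = -2 + 3*A (R(h, A) = (-3 + 1) + 3*A = -2 + 3*A)
48*R((-33 + 39)/(-38 - 28), -26) = 48*(-2 + 3*(-26)) = 48*(-2 - 78) = 48*(-80) = -3840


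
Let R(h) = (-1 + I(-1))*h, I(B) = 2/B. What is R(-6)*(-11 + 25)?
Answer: 252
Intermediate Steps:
R(h) = -3*h (R(h) = (-1 + 2/(-1))*h = (-1 + 2*(-1))*h = (-1 - 2)*h = -3*h)
R(-6)*(-11 + 25) = (-3*(-6))*(-11 + 25) = 18*14 = 252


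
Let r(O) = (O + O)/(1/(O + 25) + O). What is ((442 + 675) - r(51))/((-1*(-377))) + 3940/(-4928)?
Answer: 3886055259/1800726928 ≈ 2.1580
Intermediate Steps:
r(O) = 2*O/(O + 1/(25 + O)) (r(O) = (2*O)/(1/(25 + O) + O) = (2*O)/(O + 1/(25 + O)) = 2*O/(O + 1/(25 + O)))
((442 + 675) - r(51))/((-1*(-377))) + 3940/(-4928) = ((442 + 675) - 2*51*(25 + 51)/(1 + 51**2 + 25*51))/((-1*(-377))) + 3940/(-4928) = (1117 - 2*51*76/(1 + 2601 + 1275))/377 + 3940*(-1/4928) = (1117 - 2*51*76/3877)*(1/377) - 985/1232 = (1117 - 1*7752/3877)*(1/377) - 985/1232 = (1117 - 7752/3877)*(1/377) - 985/1232 = (4322857/3877)*(1/377) - 985/1232 = 4322857/1461629 - 985/1232 = 3886055259/1800726928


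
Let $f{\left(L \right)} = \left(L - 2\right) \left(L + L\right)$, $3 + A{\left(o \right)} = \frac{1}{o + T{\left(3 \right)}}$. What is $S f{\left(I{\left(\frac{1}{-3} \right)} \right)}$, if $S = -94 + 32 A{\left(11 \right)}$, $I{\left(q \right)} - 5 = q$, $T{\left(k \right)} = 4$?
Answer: $- \frac{631232}{135} \approx -4675.8$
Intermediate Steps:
$A{\left(o \right)} = -3 + \frac{1}{4 + o}$ ($A{\left(o \right)} = -3 + \frac{1}{o + 4} = -3 + \frac{1}{4 + o}$)
$I{\left(q \right)} = 5 + q$
$f{\left(L \right)} = 2 L \left(-2 + L\right)$ ($f{\left(L \right)} = \left(-2 + L\right) 2 L = 2 L \left(-2 + L\right)$)
$S = - \frac{2818}{15}$ ($S = -94 + 32 \frac{-11 - 33}{4 + 11} = -94 + 32 \frac{-11 - 33}{15} = -94 + 32 \cdot \frac{1}{15} \left(-44\right) = -94 + 32 \left(- \frac{44}{15}\right) = -94 - \frac{1408}{15} = - \frac{2818}{15} \approx -187.87$)
$S f{\left(I{\left(\frac{1}{-3} \right)} \right)} = - \frac{2818 \cdot 2 \left(5 + \frac{1}{-3}\right) \left(-2 + \left(5 + \frac{1}{-3}\right)\right)}{15} = - \frac{2818 \cdot 2 \left(5 - \frac{1}{3}\right) \left(-2 + \left(5 - \frac{1}{3}\right)\right)}{15} = - \frac{2818 \cdot 2 \cdot \frac{14}{3} \left(-2 + \frac{14}{3}\right)}{15} = - \frac{2818 \cdot 2 \cdot \frac{14}{3} \cdot \frac{8}{3}}{15} = \left(- \frac{2818}{15}\right) \frac{224}{9} = - \frac{631232}{135}$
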